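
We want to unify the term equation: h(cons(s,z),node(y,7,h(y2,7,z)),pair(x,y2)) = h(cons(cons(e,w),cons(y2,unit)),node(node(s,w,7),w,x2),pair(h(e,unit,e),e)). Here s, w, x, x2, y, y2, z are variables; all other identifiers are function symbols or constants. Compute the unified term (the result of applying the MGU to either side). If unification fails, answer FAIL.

Decompose h/3: cons(s,z) = cons(cons(e,w),cons(y2,unit)),  node(y,7,h(y2,7,z)) = node(node(s,w,7),w,x2),  pair(x,y2) = pair(h(e,unit,e),e).
Decompose cons/2: s = cons(e,w),  z = cons(y2,unit).
Bind s := cons(e,w); substituting into the one remaining equation that mentions s gives: node(y,7,h(y2,7,z)) = node(node(cons(e,w),w,7),w,x2).
Bind z := cons(y2,unit); substituting into the one remaining equation that mentions z gives: node(y,7,h(y2,7,cons(y2,unit))) = node(node(cons(e,w),w,7),w,x2).
Decompose node/3: y = node(cons(e,w),w,7),  7 = w,  h(y2,7,cons(y2,unit)) = x2.
Bind y := node(cons(e,w),w,7); no other remaining equation mentions y.
Bind w := 7; no other remaining equation mentions w. Substituting into the earlier bindings gives s := cons(e,7), y := node(cons(e,7),7,7).
Bind x2 := h(y2,7,cons(y2,unit)); no other remaining equation mentions x2.
Decompose pair/2: x = h(e,unit,e),  y2 = e.
Bind x := h(e,unit,e); no other remaining equation mentions x.
Bind y2 := e. Substituting into the earlier bindings gives z := cons(e,unit), x2 := h(e,7,cons(e,unit)).
Applying the MGU to either side gives h(cons(cons(e,7),cons(e,unit)),node(node(cons(e,7),7,7),7,h(e,7,cons(e,unit))),pair(h(e,unit,e),e)).

h(cons(cons(e,7),cons(e,unit)),node(node(cons(e,7),7,7),7,h(e,7,cons(e,unit))),pair(h(e,unit,e),e))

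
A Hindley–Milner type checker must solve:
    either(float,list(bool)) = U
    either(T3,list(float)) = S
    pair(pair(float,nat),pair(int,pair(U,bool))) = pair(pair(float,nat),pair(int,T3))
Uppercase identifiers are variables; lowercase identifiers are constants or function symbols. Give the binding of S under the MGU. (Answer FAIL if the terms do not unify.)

either(pair(either(float,list(bool)),bool),list(float))

Bind U := either(float,list(bool)); substituting into the one remaining equation that mentions U gives: pair(pair(float,nat),pair(int,pair(either(float,list(bool)),bool))) = pair(pair(float,nat),pair(int,T3)).
Bind S := either(T3,list(float)); no other remaining equation mentions S.
Decompose pair/2: pair(float,nat) = pair(float,nat),  pair(int,pair(either(float,list(bool)),bool)) = pair(int,T3).
Delete trivial equation pair(float,nat) = pair(float,nat).
Decompose pair/2: int = int,  pair(either(float,list(bool)),bool) = T3.
Delete trivial equation int = int.
Bind T3 := pair(either(float,list(bool)),bool). Substituting into the earlier binding gives S := either(pair(either(float,list(bool)),bool),list(float)).
MGU = { U -> either(float,list(bool)), S -> either(pair(either(float,list(bool)),bool),list(float)), T3 -> pair(either(float,list(bool)),bool) }, so S -> either(pair(either(float,list(bool)),bool),list(float)).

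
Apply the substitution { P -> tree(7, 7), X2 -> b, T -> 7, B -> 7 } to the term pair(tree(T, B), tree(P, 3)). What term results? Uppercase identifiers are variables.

pair(tree(7, 7), tree(tree(7, 7), 3))

Replace each occurrence of P with tree(7, 7).
Replace each occurrence of T with 7.
Replace each occurrence of B with 7.
Result: pair(tree(7, 7), tree(tree(7, 7), 3)).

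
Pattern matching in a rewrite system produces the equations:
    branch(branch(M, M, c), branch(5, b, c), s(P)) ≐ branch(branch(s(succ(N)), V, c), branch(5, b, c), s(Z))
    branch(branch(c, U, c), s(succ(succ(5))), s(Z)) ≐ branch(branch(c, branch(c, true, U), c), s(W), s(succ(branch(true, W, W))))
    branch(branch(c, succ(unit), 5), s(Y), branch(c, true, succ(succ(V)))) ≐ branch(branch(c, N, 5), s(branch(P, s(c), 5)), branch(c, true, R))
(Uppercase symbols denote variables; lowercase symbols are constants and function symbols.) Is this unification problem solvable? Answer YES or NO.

NO

Decompose branch/3: branch(M, M, c) ≐ branch(s(succ(N)), V, c),  branch(5, b, c) ≐ branch(5, b, c),  s(P) ≐ s(Z).
Decompose branch/3: M ≐ s(succ(N)),  M ≐ V,  c ≐ c.
Bind M := s(succ(N)); substituting into the one remaining equation that mentions M gives: s(succ(N)) ≐ V.
Bind V := s(succ(N)); substituting into the one remaining equation that mentions V gives: branch(branch(c, succ(unit), 5), s(Y), branch(c, true, succ(succ(s(succ(N)))))) ≐ branch(branch(c, N, 5), s(branch(P, s(c), 5)), branch(c, true, R)).
Delete trivial equation c ≐ c.
Delete trivial equation branch(5, b, c) ≐ branch(5, b, c).
Decompose s/1: P ≐ Z.
Bind P := Z; substituting into the one remaining equation that mentions P gives: branch(branch(c, succ(unit), 5), s(Y), branch(c, true, succ(succ(s(succ(N)))))) ≐ branch(branch(c, N, 5), s(branch(Z, s(c), 5)), branch(c, true, R)).
Decompose branch/3: branch(c, U, c) ≐ branch(c, branch(c, true, U), c),  s(succ(succ(5))) ≐ s(W),  s(Z) ≐ s(succ(branch(true, W, W))).
Decompose branch/3: c ≐ c,  U ≐ branch(c, true, U),  c ≐ c.
Delete trivial equation c ≐ c.
Occurs check fails: U occurs in branch(c, true, U); the equation U ≐ branch(c, true, U) has no finite solution.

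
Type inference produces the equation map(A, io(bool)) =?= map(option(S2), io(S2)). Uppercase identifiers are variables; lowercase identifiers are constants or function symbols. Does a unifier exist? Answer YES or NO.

YES

Decompose map/2: A =?= option(S2),  io(bool) =?= io(S2).
Bind A := option(S2); no other remaining equation mentions A.
Decompose io/1: bool =?= S2.
Bind S2 := bool. Substituting into the earlier binding gives A := option(bool).
No equations remain and no clash or occurs-check failure arose, so a unifier exists.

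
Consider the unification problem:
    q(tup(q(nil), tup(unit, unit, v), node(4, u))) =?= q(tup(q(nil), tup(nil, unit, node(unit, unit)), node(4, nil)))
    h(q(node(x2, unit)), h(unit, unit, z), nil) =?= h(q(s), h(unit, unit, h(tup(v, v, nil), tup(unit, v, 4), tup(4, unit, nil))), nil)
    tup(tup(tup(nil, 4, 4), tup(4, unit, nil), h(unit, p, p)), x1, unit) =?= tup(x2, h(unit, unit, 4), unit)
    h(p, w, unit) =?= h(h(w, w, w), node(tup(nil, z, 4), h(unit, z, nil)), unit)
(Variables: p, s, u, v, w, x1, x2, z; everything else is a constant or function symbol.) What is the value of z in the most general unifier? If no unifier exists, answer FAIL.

FAIL

Decompose q/1: tup(q(nil), tup(unit, unit, v), node(4, u)) =?= tup(q(nil), tup(nil, unit, node(unit, unit)), node(4, nil)).
Decompose tup/3: q(nil) =?= q(nil),  tup(unit, unit, v) =?= tup(nil, unit, node(unit, unit)),  node(4, u) =?= node(4, nil).
Delete trivial equation q(nil) =?= q(nil).
Decompose tup/3: unit =?= nil,  unit =?= unit,  v =?= node(unit, unit).
Clash: constants unit and nil differ; no unifier exists.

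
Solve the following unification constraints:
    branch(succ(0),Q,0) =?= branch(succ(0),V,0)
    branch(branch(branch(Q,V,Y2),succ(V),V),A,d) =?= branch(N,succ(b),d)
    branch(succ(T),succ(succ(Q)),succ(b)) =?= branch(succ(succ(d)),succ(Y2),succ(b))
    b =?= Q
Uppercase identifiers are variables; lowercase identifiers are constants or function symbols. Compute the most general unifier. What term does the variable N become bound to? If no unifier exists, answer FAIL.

branch(branch(b,b,succ(b)),succ(b),b)

Decompose branch/3: succ(0) =?= succ(0),  Q =?= V,  0 =?= 0.
Delete trivial equation succ(0) =?= succ(0).
Bind Q := V; substituting into the 3 remaining equations that mention Q gives: branch(branch(branch(V,V,Y2),succ(V),V),A,d) =?= branch(N,succ(b),d),  branch(succ(T),succ(succ(V)),succ(b)) =?= branch(succ(succ(d)),succ(Y2),succ(b)),  b =?= V.
Delete trivial equation 0 =?= 0.
Decompose branch/3: branch(branch(V,V,Y2),succ(V),V) =?= N,  A =?= succ(b),  d =?= d.
Bind N := branch(branch(V,V,Y2),succ(V),V); no other remaining equation mentions N.
Bind A := succ(b); no other remaining equation mentions A.
Delete trivial equation d =?= d.
Decompose branch/3: succ(T) =?= succ(succ(d)),  succ(succ(V)) =?= succ(Y2),  succ(b) =?= succ(b).
Decompose succ/1: T =?= succ(d).
Bind T := succ(d); no other remaining equation mentions T.
Decompose succ/1: succ(V) =?= Y2.
Bind Y2 := succ(V); no other remaining equation mentions Y2. Substituting into the earlier binding gives N := branch(branch(V,V,succ(V)),succ(V),V).
Delete trivial equation succ(b) =?= succ(b).
Bind V := b. Substituting into the earlier bindings gives Q := b, N := branch(branch(b,b,succ(b)),succ(b),b), Y2 := succ(b).
MGU = { Q -> b, N -> branch(branch(b,b,succ(b)),succ(b),b), A -> succ(b), T -> succ(d), Y2 -> succ(b), V -> b }, so N -> branch(branch(b,b,succ(b)),succ(b),b).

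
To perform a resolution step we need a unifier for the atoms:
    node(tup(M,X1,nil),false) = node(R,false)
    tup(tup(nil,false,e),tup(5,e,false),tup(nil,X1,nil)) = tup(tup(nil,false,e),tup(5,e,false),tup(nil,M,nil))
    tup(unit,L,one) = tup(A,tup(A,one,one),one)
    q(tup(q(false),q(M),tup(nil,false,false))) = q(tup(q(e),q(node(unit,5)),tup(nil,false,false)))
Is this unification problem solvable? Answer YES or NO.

NO

Decompose node/2: tup(M,X1,nil) = R,  false = false.
Bind R := tup(M,X1,nil); no other remaining equation mentions R.
Delete trivial equation false = false.
Decompose tup/3: tup(nil,false,e) = tup(nil,false,e),  tup(5,e,false) = tup(5,e,false),  tup(nil,X1,nil) = tup(nil,M,nil).
Delete trivial equation tup(nil,false,e) = tup(nil,false,e).
Delete trivial equation tup(5,e,false) = tup(5,e,false).
Decompose tup/3: nil = nil,  X1 = M,  nil = nil.
Delete trivial equation nil = nil.
Bind X1 := M; no other remaining equation mentions X1. Substituting into the earlier binding gives R := tup(M,M,nil).
Delete trivial equation nil = nil.
Decompose tup/3: unit = A,  L = tup(A,one,one),  one = one.
Bind A := unit; substituting into the one remaining equation that mentions A gives: L = tup(unit,one,one).
Bind L := tup(unit,one,one); no other remaining equation mentions L.
Delete trivial equation one = one.
Decompose q/1: tup(q(false),q(M),tup(nil,false,false)) = tup(q(e),q(node(unit,5)),tup(nil,false,false)).
Decompose tup/3: q(false) = q(e),  q(M) = q(node(unit,5)),  tup(nil,false,false) = tup(nil,false,false).
Decompose q/1: false = e.
Clash: constants false and e differ; no unifier exists.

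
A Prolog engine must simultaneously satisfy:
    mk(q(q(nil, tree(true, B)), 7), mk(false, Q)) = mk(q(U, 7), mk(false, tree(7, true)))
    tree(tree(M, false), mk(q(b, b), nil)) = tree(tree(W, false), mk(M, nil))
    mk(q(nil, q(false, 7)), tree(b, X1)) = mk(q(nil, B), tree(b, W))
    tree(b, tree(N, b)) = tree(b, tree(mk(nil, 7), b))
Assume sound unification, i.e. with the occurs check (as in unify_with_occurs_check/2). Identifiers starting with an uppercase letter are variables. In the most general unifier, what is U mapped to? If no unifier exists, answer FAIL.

Decompose mk/2: q(q(nil, tree(true, B)), 7) = q(U, 7),  mk(false, Q) = mk(false, tree(7, true)).
Decompose q/2: q(nil, tree(true, B)) = U,  7 = 7.
Bind U := q(nil, tree(true, B)); no other remaining equation mentions U.
Delete trivial equation 7 = 7.
Decompose mk/2: false = false,  Q = tree(7, true).
Delete trivial equation false = false.
Bind Q := tree(7, true); no other remaining equation mentions Q.
Decompose tree/2: tree(M, false) = tree(W, false),  mk(q(b, b), nil) = mk(M, nil).
Decompose tree/2: M = W,  false = false.
Bind M := W; substituting into the one remaining equation that mentions M gives: mk(q(b, b), nil) = mk(W, nil).
Delete trivial equation false = false.
Decompose mk/2: q(b, b) = W,  nil = nil.
Bind W := q(b, b); substituting into the one remaining equation that mentions W gives: mk(q(nil, q(false, 7)), tree(b, X1)) = mk(q(nil, B), tree(b, q(b, b))). Substituting into the earlier binding gives M := q(b, b).
Delete trivial equation nil = nil.
Decompose mk/2: q(nil, q(false, 7)) = q(nil, B),  tree(b, X1) = tree(b, q(b, b)).
Decompose q/2: nil = nil,  q(false, 7) = B.
Delete trivial equation nil = nil.
Bind B := q(false, 7); no other remaining equation mentions B. Substituting into the earlier binding gives U := q(nil, tree(true, q(false, 7))).
Decompose tree/2: b = b,  X1 = q(b, b).
Delete trivial equation b = b.
Bind X1 := q(b, b); no other remaining equation mentions X1.
Decompose tree/2: b = b,  tree(N, b) = tree(mk(nil, 7), b).
Delete trivial equation b = b.
Decompose tree/2: N = mk(nil, 7),  b = b.
Bind N := mk(nil, 7); no other remaining equation mentions N.
Delete trivial equation b = b.
MGU = { U -> q(nil, tree(true, q(false, 7))), Q -> tree(7, true), M -> q(b, b), W -> q(b, b), B -> q(false, 7), X1 -> q(b, b), N -> mk(nil, 7) }, so U -> q(nil, tree(true, q(false, 7))).

q(nil, tree(true, q(false, 7)))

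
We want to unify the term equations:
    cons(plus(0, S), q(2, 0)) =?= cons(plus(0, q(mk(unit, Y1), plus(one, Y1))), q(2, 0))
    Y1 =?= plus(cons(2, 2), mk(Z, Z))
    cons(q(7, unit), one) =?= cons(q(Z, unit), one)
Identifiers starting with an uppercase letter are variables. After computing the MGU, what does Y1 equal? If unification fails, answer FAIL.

plus(cons(2, 2), mk(7, 7))

Decompose cons/2: plus(0, S) =?= plus(0, q(mk(unit, Y1), plus(one, Y1))),  q(2, 0) =?= q(2, 0).
Decompose plus/2: 0 =?= 0,  S =?= q(mk(unit, Y1), plus(one, Y1)).
Delete trivial equation 0 =?= 0.
Bind S := q(mk(unit, Y1), plus(one, Y1)); no other remaining equation mentions S.
Delete trivial equation q(2, 0) =?= q(2, 0).
Bind Y1 := plus(cons(2, 2), mk(Z, Z)); no other remaining equation mentions Y1. Substituting into the earlier binding gives S := q(mk(unit, plus(cons(2, 2), mk(Z, Z))), plus(one, plus(cons(2, 2), mk(Z, Z)))).
Decompose cons/2: q(7, unit) =?= q(Z, unit),  one =?= one.
Decompose q/2: 7 =?= Z,  unit =?= unit.
Bind Z := 7; no other remaining equation mentions Z. Substituting into the earlier bindings gives S := q(mk(unit, plus(cons(2, 2), mk(7, 7))), plus(one, plus(cons(2, 2), mk(7, 7)))), Y1 := plus(cons(2, 2), mk(7, 7)).
Delete trivial equation unit =?= unit.
Delete trivial equation one =?= one.
MGU = { S := q(mk(unit, plus(cons(2, 2), mk(7, 7))), plus(one, plus(cons(2, 2), mk(7, 7)))), Y1 := plus(cons(2, 2), mk(7, 7)), Z := 7 }, so Y1 := plus(cons(2, 2), mk(7, 7)).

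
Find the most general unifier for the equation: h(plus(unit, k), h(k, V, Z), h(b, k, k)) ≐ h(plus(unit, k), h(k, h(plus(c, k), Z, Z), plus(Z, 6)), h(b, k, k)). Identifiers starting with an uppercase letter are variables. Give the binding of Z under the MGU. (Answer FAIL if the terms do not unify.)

Decompose h/3: plus(unit, k) ≐ plus(unit, k),  h(k, V, Z) ≐ h(k, h(plus(c, k), Z, Z), plus(Z, 6)),  h(b, k, k) ≐ h(b, k, k).
Delete trivial equation plus(unit, k) ≐ plus(unit, k).
Decompose h/3: k ≐ k,  V ≐ h(plus(c, k), Z, Z),  Z ≐ plus(Z, 6).
Delete trivial equation k ≐ k.
Bind V := h(plus(c, k), Z, Z); no other remaining equation mentions V.
Occurs check fails: Z occurs in plus(Z, 6); the equation Z ≐ plus(Z, 6) has no finite solution.

FAIL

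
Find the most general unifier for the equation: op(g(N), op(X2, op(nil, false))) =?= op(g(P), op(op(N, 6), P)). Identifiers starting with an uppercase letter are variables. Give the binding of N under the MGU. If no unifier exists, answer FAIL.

op(nil, false)

Decompose op/2: g(N) =?= g(P),  op(X2, op(nil, false)) =?= op(op(N, 6), P).
Decompose g/1: N =?= P.
Bind N := P; substituting into the remaining equation gives: op(X2, op(nil, false)) =?= op(op(P, 6), P).
Decompose op/2: X2 =?= op(P, 6),  op(nil, false) =?= P.
Bind X2 := op(P, 6); no other remaining equation mentions X2.
Bind P := op(nil, false). Substituting into the earlier bindings gives N := op(nil, false), X2 := op(op(nil, false), 6).
MGU = { N ↦ op(nil, false), X2 ↦ op(op(nil, false), 6), P ↦ op(nil, false) }, so N ↦ op(nil, false).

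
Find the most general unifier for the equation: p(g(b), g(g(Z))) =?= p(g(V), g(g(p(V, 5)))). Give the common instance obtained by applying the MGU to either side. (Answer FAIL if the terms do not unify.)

Decompose p/2: g(b) =?= g(V),  g(g(Z)) =?= g(g(p(V, 5))).
Decompose g/1: b =?= V.
Bind V := b; substituting into the remaining equation gives: g(g(Z)) =?= g(g(p(b, 5))).
Decompose g/1: g(Z) =?= g(p(b, 5)).
Decompose g/1: Z =?= p(b, 5).
Bind Z := p(b, 5).
Applying the MGU to either side gives p(g(b), g(g(p(b, 5)))).

p(g(b), g(g(p(b, 5))))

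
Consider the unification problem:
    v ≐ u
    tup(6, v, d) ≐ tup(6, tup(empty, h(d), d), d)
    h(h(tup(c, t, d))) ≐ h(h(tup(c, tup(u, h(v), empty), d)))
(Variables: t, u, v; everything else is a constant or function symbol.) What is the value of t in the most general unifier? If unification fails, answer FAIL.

Bind v := u; substituting into the remaining equations gives: tup(6, u, d) ≐ tup(6, tup(empty, h(d), d), d),  h(h(tup(c, t, d))) ≐ h(h(tup(c, tup(u, h(u), empty), d))).
Decompose tup/3: 6 ≐ 6,  u ≐ tup(empty, h(d), d),  d ≐ d.
Delete trivial equation 6 ≐ 6.
Bind u := tup(empty, h(d), d); substituting into the one remaining equation that mentions u gives: h(h(tup(c, t, d))) ≐ h(h(tup(c, tup(tup(empty, h(d), d), h(tup(empty, h(d), d)), empty), d))). Substituting into the earlier binding gives v := tup(empty, h(d), d).
Delete trivial equation d ≐ d.
Decompose h/1: h(tup(c, t, d)) ≐ h(tup(c, tup(tup(empty, h(d), d), h(tup(empty, h(d), d)), empty), d)).
Decompose h/1: tup(c, t, d) ≐ tup(c, tup(tup(empty, h(d), d), h(tup(empty, h(d), d)), empty), d).
Decompose tup/3: c ≐ c,  t ≐ tup(tup(empty, h(d), d), h(tup(empty, h(d), d)), empty),  d ≐ d.
Delete trivial equation c ≐ c.
Bind t := tup(tup(empty, h(d), d), h(tup(empty, h(d), d)), empty); no other remaining equation mentions t.
Delete trivial equation d ≐ d.
MGU = { v ↦ tup(empty, h(d), d), u ↦ tup(empty, h(d), d), t ↦ tup(tup(empty, h(d), d), h(tup(empty, h(d), d)), empty) }, so t ↦ tup(tup(empty, h(d), d), h(tup(empty, h(d), d)), empty).

tup(tup(empty, h(d), d), h(tup(empty, h(d), d)), empty)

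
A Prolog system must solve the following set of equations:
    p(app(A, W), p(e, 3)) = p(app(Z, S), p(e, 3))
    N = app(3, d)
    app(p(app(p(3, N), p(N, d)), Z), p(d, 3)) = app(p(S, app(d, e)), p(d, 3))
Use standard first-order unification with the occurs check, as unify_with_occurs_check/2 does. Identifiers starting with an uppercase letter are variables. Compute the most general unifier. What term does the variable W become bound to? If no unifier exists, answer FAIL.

app(p(3, app(3, d)), p(app(3, d), d))

Decompose p/2: app(A, W) = app(Z, S),  p(e, 3) = p(e, 3).
Decompose app/2: A = Z,  W = S.
Bind A := Z; no other remaining equation mentions A.
Bind W := S; no other remaining equation mentions W.
Delete trivial equation p(e, 3) = p(e, 3).
Bind N := app(3, d); substituting into the remaining equation gives: app(p(app(p(3, app(3, d)), p(app(3, d), d)), Z), p(d, 3)) = app(p(S, app(d, e)), p(d, 3)).
Decompose app/2: p(app(p(3, app(3, d)), p(app(3, d), d)), Z) = p(S, app(d, e)),  p(d, 3) = p(d, 3).
Decompose p/2: app(p(3, app(3, d)), p(app(3, d), d)) = S,  Z = app(d, e).
Bind S := app(p(3, app(3, d)), p(app(3, d), d)); no other remaining equation mentions S. Substituting into the earlier binding gives W := app(p(3, app(3, d)), p(app(3, d), d)).
Bind Z := app(d, e); no other remaining equation mentions Z. Substituting into the earlier binding gives A := app(d, e).
Delete trivial equation p(d, 3) = p(d, 3).
MGU = { A -> app(d, e), W -> app(p(3, app(3, d)), p(app(3, d), d)), N -> app(3, d), S -> app(p(3, app(3, d)), p(app(3, d), d)), Z -> app(d, e) }, so W -> app(p(3, app(3, d)), p(app(3, d), d)).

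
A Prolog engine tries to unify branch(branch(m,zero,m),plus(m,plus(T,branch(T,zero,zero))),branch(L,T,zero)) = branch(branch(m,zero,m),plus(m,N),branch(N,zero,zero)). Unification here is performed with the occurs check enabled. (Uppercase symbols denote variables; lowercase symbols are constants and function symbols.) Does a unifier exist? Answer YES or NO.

Decompose branch/3: branch(m,zero,m) = branch(m,zero,m),  plus(m,plus(T,branch(T,zero,zero))) = plus(m,N),  branch(L,T,zero) = branch(N,zero,zero).
Delete trivial equation branch(m,zero,m) = branch(m,zero,m).
Decompose plus/2: m = m,  plus(T,branch(T,zero,zero)) = N.
Delete trivial equation m = m.
Bind N := plus(T,branch(T,zero,zero)); substituting into the remaining equation gives: branch(L,T,zero) = branch(plus(T,branch(T,zero,zero)),zero,zero).
Decompose branch/3: L = plus(T,branch(T,zero,zero)),  T = zero,  zero = zero.
Bind L := plus(T,branch(T,zero,zero)); no other remaining equation mentions L.
Bind T := zero; no other remaining equation mentions T. Substituting into the earlier bindings gives N := plus(zero,branch(zero,zero,zero)), L := plus(zero,branch(zero,zero,zero)).
Delete trivial equation zero = zero.
No equations remain and no clash or occurs-check failure arose, so a unifier exists.

YES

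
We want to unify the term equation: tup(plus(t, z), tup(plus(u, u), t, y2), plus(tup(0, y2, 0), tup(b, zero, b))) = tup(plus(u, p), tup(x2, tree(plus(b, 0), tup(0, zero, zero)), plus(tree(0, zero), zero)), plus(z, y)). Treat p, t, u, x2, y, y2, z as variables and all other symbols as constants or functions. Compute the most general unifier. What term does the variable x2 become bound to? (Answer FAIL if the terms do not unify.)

Decompose tup/3: plus(t, z) = plus(u, p),  tup(plus(u, u), t, y2) = tup(x2, tree(plus(b, 0), tup(0, zero, zero)), plus(tree(0, zero), zero)),  plus(tup(0, y2, 0), tup(b, zero, b)) = plus(z, y).
Decompose plus/2: t = u,  z = p.
Bind t := u; substituting into the one remaining equation that mentions t gives: tup(plus(u, u), u, y2) = tup(x2, tree(plus(b, 0), tup(0, zero, zero)), plus(tree(0, zero), zero)).
Bind z := p; substituting into the one remaining equation that mentions z gives: plus(tup(0, y2, 0), tup(b, zero, b)) = plus(p, y).
Decompose tup/3: plus(u, u) = x2,  u = tree(plus(b, 0), tup(0, zero, zero)),  y2 = plus(tree(0, zero), zero).
Bind x2 := plus(u, u); no other remaining equation mentions x2.
Bind u := tree(plus(b, 0), tup(0, zero, zero)); no other remaining equation mentions u. Substituting into the earlier bindings gives t := tree(plus(b, 0), tup(0, zero, zero)), x2 := plus(tree(plus(b, 0), tup(0, zero, zero)), tree(plus(b, 0), tup(0, zero, zero))).
Bind y2 := plus(tree(0, zero), zero); substituting into the remaining equation gives: plus(tup(0, plus(tree(0, zero), zero), 0), tup(b, zero, b)) = plus(p, y).
Decompose plus/2: tup(0, plus(tree(0, zero), zero), 0) = p,  tup(b, zero, b) = y.
Bind p := tup(0, plus(tree(0, zero), zero), 0); no other remaining equation mentions p. Substituting into the earlier binding gives z := tup(0, plus(tree(0, zero), zero), 0).
Bind y := tup(b, zero, b).
MGU = { t -> tree(plus(b, 0), tup(0, zero, zero)), z -> tup(0, plus(tree(0, zero), zero), 0), x2 -> plus(tree(plus(b, 0), tup(0, zero, zero)), tree(plus(b, 0), tup(0, zero, zero))), u -> tree(plus(b, 0), tup(0, zero, zero)), y2 -> plus(tree(0, zero), zero), p -> tup(0, plus(tree(0, zero), zero), 0), y -> tup(b, zero, b) }, so x2 -> plus(tree(plus(b, 0), tup(0, zero, zero)), tree(plus(b, 0), tup(0, zero, zero))).

plus(tree(plus(b, 0), tup(0, zero, zero)), tree(plus(b, 0), tup(0, zero, zero)))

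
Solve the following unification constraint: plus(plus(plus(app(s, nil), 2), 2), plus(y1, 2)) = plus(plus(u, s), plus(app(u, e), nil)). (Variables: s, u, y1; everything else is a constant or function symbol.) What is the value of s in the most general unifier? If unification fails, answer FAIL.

Decompose plus/2: plus(plus(app(s, nil), 2), 2) = plus(u, s),  plus(y1, 2) = plus(app(u, e), nil).
Decompose plus/2: plus(app(s, nil), 2) = u,  2 = s.
Bind u := plus(app(s, nil), 2); substituting into the one remaining equation that mentions u gives: plus(y1, 2) = plus(app(plus(app(s, nil), 2), e), nil).
Bind s := 2; substituting into the remaining equation gives: plus(y1, 2) = plus(app(plus(app(2, nil), 2), e), nil). Substituting into the earlier binding gives u := plus(app(2, nil), 2).
Decompose plus/2: y1 = app(plus(app(2, nil), 2), e),  2 = nil.
Bind y1 := app(plus(app(2, nil), 2), e); no other remaining equation mentions y1.
Clash: constants 2 and nil differ; no unifier exists.

FAIL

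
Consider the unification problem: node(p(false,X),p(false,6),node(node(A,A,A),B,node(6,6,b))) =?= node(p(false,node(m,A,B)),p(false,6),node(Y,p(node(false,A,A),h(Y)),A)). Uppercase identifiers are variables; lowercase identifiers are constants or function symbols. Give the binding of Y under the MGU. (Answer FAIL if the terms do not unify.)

node(node(6,6,b),node(6,6,b),node(6,6,b))

Decompose node/3: p(false,X) =?= p(false,node(m,A,B)),  p(false,6) =?= p(false,6),  node(node(A,A,A),B,node(6,6,b)) =?= node(Y,p(node(false,A,A),h(Y)),A).
Decompose p/2: false =?= false,  X =?= node(m,A,B).
Delete trivial equation false =?= false.
Bind X := node(m,A,B); no other remaining equation mentions X.
Delete trivial equation p(false,6) =?= p(false,6).
Decompose node/3: node(A,A,A) =?= Y,  B =?= p(node(false,A,A),h(Y)),  node(6,6,b) =?= A.
Bind Y := node(A,A,A); substituting into the one remaining equation that mentions Y gives: B =?= p(node(false,A,A),h(node(A,A,A))).
Bind B := p(node(false,A,A),h(node(A,A,A))); no other remaining equation mentions B. Substituting into the earlier binding gives X := node(m,A,p(node(false,A,A),h(node(A,A,A)))).
Bind A := node(6,6,b). Substituting into the earlier bindings gives X := node(m,node(6,6,b),p(node(false,node(6,6,b),node(6,6,b)),h(node(node(6,6,b),node(6,6,b),node(6,6,b))))), Y := node(node(6,6,b),node(6,6,b),node(6,6,b)), B := p(node(false,node(6,6,b),node(6,6,b)),h(node(node(6,6,b),node(6,6,b),node(6,6,b)))).
MGU = { X := node(m,node(6,6,b),p(node(false,node(6,6,b),node(6,6,b)),h(node(node(6,6,b),node(6,6,b),node(6,6,b))))), Y := node(node(6,6,b),node(6,6,b),node(6,6,b)), B := p(node(false,node(6,6,b),node(6,6,b)),h(node(node(6,6,b),node(6,6,b),node(6,6,b)))), A := node(6,6,b) }, so Y := node(node(6,6,b),node(6,6,b),node(6,6,b)).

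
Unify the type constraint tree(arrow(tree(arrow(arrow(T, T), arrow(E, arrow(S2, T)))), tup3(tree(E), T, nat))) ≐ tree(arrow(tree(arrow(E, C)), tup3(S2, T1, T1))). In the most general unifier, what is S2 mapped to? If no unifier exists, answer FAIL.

Decompose tree/1: arrow(tree(arrow(arrow(T, T), arrow(E, arrow(S2, T)))), tup3(tree(E), T, nat)) ≐ arrow(tree(arrow(E, C)), tup3(S2, T1, T1)).
Decompose arrow/2: tree(arrow(arrow(T, T), arrow(E, arrow(S2, T)))) ≐ tree(arrow(E, C)),  tup3(tree(E), T, nat) ≐ tup3(S2, T1, T1).
Decompose tree/1: arrow(arrow(T, T), arrow(E, arrow(S2, T))) ≐ arrow(E, C).
Decompose arrow/2: arrow(T, T) ≐ E,  arrow(E, arrow(S2, T)) ≐ C.
Bind E := arrow(T, T); substituting into the remaining equations gives: arrow(arrow(T, T), arrow(S2, T)) ≐ C,  tup3(tree(arrow(T, T)), T, nat) ≐ tup3(S2, T1, T1).
Bind C := arrow(arrow(T, T), arrow(S2, T)); no other remaining equation mentions C.
Decompose tup3/3: tree(arrow(T, T)) ≐ S2,  T ≐ T1,  nat ≐ T1.
Bind S2 := tree(arrow(T, T)); no other remaining equation mentions S2. Substituting into the earlier binding gives C := arrow(arrow(T, T), arrow(tree(arrow(T, T)), T)).
Bind T := T1; no other remaining equation mentions T. Substituting into the earlier bindings gives E := arrow(T1, T1), C := arrow(arrow(T1, T1), arrow(tree(arrow(T1, T1)), T1)), S2 := tree(arrow(T1, T1)).
Bind T1 := nat. Substituting into the earlier bindings gives E := arrow(nat, nat), C := arrow(arrow(nat, nat), arrow(tree(arrow(nat, nat)), nat)), S2 := tree(arrow(nat, nat)), T := nat.
MGU = { E ↦ arrow(nat, nat), C ↦ arrow(arrow(nat, nat), arrow(tree(arrow(nat, nat)), nat)), S2 ↦ tree(arrow(nat, nat)), T ↦ nat, T1 ↦ nat }, so S2 ↦ tree(arrow(nat, nat)).

tree(arrow(nat, nat))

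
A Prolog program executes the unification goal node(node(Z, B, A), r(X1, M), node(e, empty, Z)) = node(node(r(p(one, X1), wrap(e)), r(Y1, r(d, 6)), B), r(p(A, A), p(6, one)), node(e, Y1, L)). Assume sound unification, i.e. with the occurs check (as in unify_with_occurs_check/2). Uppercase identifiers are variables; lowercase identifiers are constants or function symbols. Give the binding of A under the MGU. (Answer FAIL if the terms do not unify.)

r(empty, r(d, 6))

Decompose node/3: node(Z, B, A) = node(r(p(one, X1), wrap(e)), r(Y1, r(d, 6)), B),  r(X1, M) = r(p(A, A), p(6, one)),  node(e, empty, Z) = node(e, Y1, L).
Decompose node/3: Z = r(p(one, X1), wrap(e)),  B = r(Y1, r(d, 6)),  A = B.
Bind Z := r(p(one, X1), wrap(e)); substituting into the one remaining equation that mentions Z gives: node(e, empty, r(p(one, X1), wrap(e))) = node(e, Y1, L).
Bind B := r(Y1, r(d, 6)); substituting into the one remaining equation that mentions B gives: A = r(Y1, r(d, 6)).
Bind A := r(Y1, r(d, 6)); substituting into the one remaining equation that mentions A gives: r(X1, M) = r(p(r(Y1, r(d, 6)), r(Y1, r(d, 6))), p(6, one)).
Decompose r/2: X1 = p(r(Y1, r(d, 6)), r(Y1, r(d, 6))),  M = p(6, one).
Bind X1 := p(r(Y1, r(d, 6)), r(Y1, r(d, 6))); substituting into the one remaining equation that mentions X1 gives: node(e, empty, r(p(one, p(r(Y1, r(d, 6)), r(Y1, r(d, 6)))), wrap(e))) = node(e, Y1, L). Substituting into the earlier binding gives Z := r(p(one, p(r(Y1, r(d, 6)), r(Y1, r(d, 6)))), wrap(e)).
Bind M := p(6, one); no other remaining equation mentions M.
Decompose node/3: e = e,  empty = Y1,  r(p(one, p(r(Y1, r(d, 6)), r(Y1, r(d, 6)))), wrap(e)) = L.
Delete trivial equation e = e.
Bind Y1 := empty; substituting into the remaining equation gives: r(p(one, p(r(empty, r(d, 6)), r(empty, r(d, 6)))), wrap(e)) = L. Substituting into the earlier bindings gives Z := r(p(one, p(r(empty, r(d, 6)), r(empty, r(d, 6)))), wrap(e)), B := r(empty, r(d, 6)), A := r(empty, r(d, 6)), X1 := p(r(empty, r(d, 6)), r(empty, r(d, 6))).
Bind L := r(p(one, p(r(empty, r(d, 6)), r(empty, r(d, 6)))), wrap(e)).
MGU = { Z = r(p(one, p(r(empty, r(d, 6)), r(empty, r(d, 6)))), wrap(e)), B = r(empty, r(d, 6)), A = r(empty, r(d, 6)), X1 = p(r(empty, r(d, 6)), r(empty, r(d, 6))), M = p(6, one), Y1 = empty, L = r(p(one, p(r(empty, r(d, 6)), r(empty, r(d, 6)))), wrap(e)) }, so A = r(empty, r(d, 6)).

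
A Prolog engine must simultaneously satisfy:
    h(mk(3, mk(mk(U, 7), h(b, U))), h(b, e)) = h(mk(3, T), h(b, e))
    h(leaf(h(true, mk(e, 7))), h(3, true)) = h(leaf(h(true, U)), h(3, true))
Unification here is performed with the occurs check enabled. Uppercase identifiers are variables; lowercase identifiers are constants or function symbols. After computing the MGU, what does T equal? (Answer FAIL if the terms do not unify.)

mk(mk(mk(e, 7), 7), h(b, mk(e, 7)))

Decompose h/2: mk(3, mk(mk(U, 7), h(b, U))) = mk(3, T),  h(b, e) = h(b, e).
Decompose mk/2: 3 = 3,  mk(mk(U, 7), h(b, U)) = T.
Delete trivial equation 3 = 3.
Bind T := mk(mk(U, 7), h(b, U)); no other remaining equation mentions T.
Delete trivial equation h(b, e) = h(b, e).
Decompose h/2: leaf(h(true, mk(e, 7))) = leaf(h(true, U)),  h(3, true) = h(3, true).
Decompose leaf/1: h(true, mk(e, 7)) = h(true, U).
Decompose h/2: true = true,  mk(e, 7) = U.
Delete trivial equation true = true.
Bind U := mk(e, 7); no other remaining equation mentions U. Substituting into the earlier binding gives T := mk(mk(mk(e, 7), 7), h(b, mk(e, 7))).
Delete trivial equation h(3, true) = h(3, true).
MGU = { T = mk(mk(mk(e, 7), 7), h(b, mk(e, 7))), U = mk(e, 7) }, so T = mk(mk(mk(e, 7), 7), h(b, mk(e, 7))).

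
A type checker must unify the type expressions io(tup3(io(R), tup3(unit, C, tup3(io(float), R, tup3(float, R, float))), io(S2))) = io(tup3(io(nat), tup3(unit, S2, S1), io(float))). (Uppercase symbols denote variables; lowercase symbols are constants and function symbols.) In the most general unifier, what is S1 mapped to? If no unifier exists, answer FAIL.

tup3(io(float), nat, tup3(float, nat, float))

Decompose io/1: tup3(io(R), tup3(unit, C, tup3(io(float), R, tup3(float, R, float))), io(S2)) = tup3(io(nat), tup3(unit, S2, S1), io(float)).
Decompose tup3/3: io(R) = io(nat),  tup3(unit, C, tup3(io(float), R, tup3(float, R, float))) = tup3(unit, S2, S1),  io(S2) = io(float).
Decompose io/1: R = nat.
Bind R := nat; substituting into the one remaining equation that mentions R gives: tup3(unit, C, tup3(io(float), nat, tup3(float, nat, float))) = tup3(unit, S2, S1).
Decompose tup3/3: unit = unit,  C = S2,  tup3(io(float), nat, tup3(float, nat, float)) = S1.
Delete trivial equation unit = unit.
Bind C := S2; no other remaining equation mentions C.
Bind S1 := tup3(io(float), nat, tup3(float, nat, float)); no other remaining equation mentions S1.
Decompose io/1: S2 = float.
Bind S2 := float. Substituting into the earlier binding gives C := float.
MGU = { R := nat, C := float, S1 := tup3(io(float), nat, tup3(float, nat, float)), S2 := float }, so S1 := tup3(io(float), nat, tup3(float, nat, float)).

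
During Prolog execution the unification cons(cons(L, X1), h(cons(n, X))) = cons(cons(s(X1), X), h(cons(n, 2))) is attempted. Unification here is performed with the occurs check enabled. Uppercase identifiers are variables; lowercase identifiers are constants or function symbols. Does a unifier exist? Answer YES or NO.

Decompose cons/2: cons(L, X1) = cons(s(X1), X),  h(cons(n, X)) = h(cons(n, 2)).
Decompose cons/2: L = s(X1),  X1 = X.
Bind L := s(X1); no other remaining equation mentions L.
Bind X1 := X; no other remaining equation mentions X1. Substituting into the earlier binding gives L := s(X).
Decompose h/1: cons(n, X) = cons(n, 2).
Decompose cons/2: n = n,  X = 2.
Delete trivial equation n = n.
Bind X := 2. Substituting into the earlier bindings gives L := s(2), X1 := 2.
No equations remain and no clash or occurs-check failure arose, so a unifier exists.

YES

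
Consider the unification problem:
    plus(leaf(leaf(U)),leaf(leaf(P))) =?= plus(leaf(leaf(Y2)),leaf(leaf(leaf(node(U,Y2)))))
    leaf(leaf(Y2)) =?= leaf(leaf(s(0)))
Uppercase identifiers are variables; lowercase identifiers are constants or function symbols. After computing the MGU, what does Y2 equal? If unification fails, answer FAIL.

s(0)

Decompose plus/2: leaf(leaf(U)) =?= leaf(leaf(Y2)),  leaf(leaf(P)) =?= leaf(leaf(leaf(node(U,Y2)))).
Decompose leaf/1: leaf(U) =?= leaf(Y2).
Decompose leaf/1: U =?= Y2.
Bind U := Y2; substituting into the one remaining equation that mentions U gives: leaf(leaf(P)) =?= leaf(leaf(leaf(node(Y2,Y2)))).
Decompose leaf/1: leaf(P) =?= leaf(leaf(node(Y2,Y2))).
Decompose leaf/1: P =?= leaf(node(Y2,Y2)).
Bind P := leaf(node(Y2,Y2)); no other remaining equation mentions P.
Decompose leaf/1: leaf(Y2) =?= leaf(s(0)).
Decompose leaf/1: Y2 =?= s(0).
Bind Y2 := s(0). Substituting into the earlier bindings gives U := s(0), P := leaf(node(s(0),s(0))).
MGU = { U ↦ s(0), P ↦ leaf(node(s(0),s(0))), Y2 ↦ s(0) }, so Y2 ↦ s(0).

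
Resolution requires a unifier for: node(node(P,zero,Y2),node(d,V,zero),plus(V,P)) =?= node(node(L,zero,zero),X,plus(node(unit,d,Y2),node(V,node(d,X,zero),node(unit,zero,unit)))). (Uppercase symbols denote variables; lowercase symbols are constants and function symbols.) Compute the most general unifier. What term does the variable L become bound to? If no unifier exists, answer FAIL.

Decompose node/3: node(P,zero,Y2) =?= node(L,zero,zero),  node(d,V,zero) =?= X,  plus(V,P) =?= plus(node(unit,d,Y2),node(V,node(d,X,zero),node(unit,zero,unit))).
Decompose node/3: P =?= L,  zero =?= zero,  Y2 =?= zero.
Bind P := L; substituting into the one remaining equation that mentions P gives: plus(V,L) =?= plus(node(unit,d,Y2),node(V,node(d,X,zero),node(unit,zero,unit))).
Delete trivial equation zero =?= zero.
Bind Y2 := zero; substituting into the one remaining equation that mentions Y2 gives: plus(V,L) =?= plus(node(unit,d,zero),node(V,node(d,X,zero),node(unit,zero,unit))).
Bind X := node(d,V,zero); substituting into the remaining equation gives: plus(V,L) =?= plus(node(unit,d,zero),node(V,node(d,node(d,V,zero),zero),node(unit,zero,unit))).
Decompose plus/2: V =?= node(unit,d,zero),  L =?= node(V,node(d,node(d,V,zero),zero),node(unit,zero,unit)).
Bind V := node(unit,d,zero); substituting into the remaining equation gives: L =?= node(node(unit,d,zero),node(d,node(d,node(unit,d,zero),zero),zero),node(unit,zero,unit)). Substituting into the earlier binding gives X := node(d,node(unit,d,zero),zero).
Bind L := node(node(unit,d,zero),node(d,node(d,node(unit,d,zero),zero),zero),node(unit,zero,unit)). Substituting into the earlier binding gives P := node(node(unit,d,zero),node(d,node(d,node(unit,d,zero),zero),zero),node(unit,zero,unit)).
MGU = { P ↦ node(node(unit,d,zero),node(d,node(d,node(unit,d,zero),zero),zero),node(unit,zero,unit)), Y2 ↦ zero, X ↦ node(d,node(unit,d,zero),zero), V ↦ node(unit,d,zero), L ↦ node(node(unit,d,zero),node(d,node(d,node(unit,d,zero),zero),zero),node(unit,zero,unit)) }, so L ↦ node(node(unit,d,zero),node(d,node(d,node(unit,d,zero),zero),zero),node(unit,zero,unit)).

node(node(unit,d,zero),node(d,node(d,node(unit,d,zero),zero),zero),node(unit,zero,unit))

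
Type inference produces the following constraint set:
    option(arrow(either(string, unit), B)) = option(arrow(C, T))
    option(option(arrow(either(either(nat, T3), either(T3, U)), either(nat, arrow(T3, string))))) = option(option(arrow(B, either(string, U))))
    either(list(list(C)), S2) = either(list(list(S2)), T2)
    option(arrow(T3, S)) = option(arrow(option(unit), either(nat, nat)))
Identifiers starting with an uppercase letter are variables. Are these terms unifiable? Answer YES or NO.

Decompose option/1: arrow(either(string, unit), B) = arrow(C, T).
Decompose arrow/2: either(string, unit) = C,  B = T.
Bind C := either(string, unit); substituting into the one remaining equation that mentions C gives: either(list(list(either(string, unit))), S2) = either(list(list(S2)), T2).
Bind B := T; substituting into the one remaining equation that mentions B gives: option(option(arrow(either(either(nat, T3), either(T3, U)), either(nat, arrow(T3, string))))) = option(option(arrow(T, either(string, U)))).
Decompose option/1: option(arrow(either(either(nat, T3), either(T3, U)), either(nat, arrow(T3, string)))) = option(arrow(T, either(string, U))).
Decompose option/1: arrow(either(either(nat, T3), either(T3, U)), either(nat, arrow(T3, string))) = arrow(T, either(string, U)).
Decompose arrow/2: either(either(nat, T3), either(T3, U)) = T,  either(nat, arrow(T3, string)) = either(string, U).
Bind T := either(either(nat, T3), either(T3, U)); no other remaining equation mentions T. Substituting into the earlier binding gives B := either(either(nat, T3), either(T3, U)).
Decompose either/2: nat = string,  arrow(T3, string) = U.
Clash: constants nat and string differ; no unifier exists.

NO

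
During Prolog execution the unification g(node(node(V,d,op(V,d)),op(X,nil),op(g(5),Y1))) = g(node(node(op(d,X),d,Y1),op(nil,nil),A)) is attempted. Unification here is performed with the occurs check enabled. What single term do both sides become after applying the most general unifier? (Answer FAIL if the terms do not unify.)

g(node(node(op(d,nil),d,op(op(d,nil),d)),op(nil,nil),op(g(5),op(op(d,nil),d))))

Decompose g/1: node(node(V,d,op(V,d)),op(X,nil),op(g(5),Y1)) = node(node(op(d,X),d,Y1),op(nil,nil),A).
Decompose node/3: node(V,d,op(V,d)) = node(op(d,X),d,Y1),  op(X,nil) = op(nil,nil),  op(g(5),Y1) = A.
Decompose node/3: V = op(d,X),  d = d,  op(V,d) = Y1.
Bind V := op(d,X); substituting into the one remaining equation that mentions V gives: op(op(d,X),d) = Y1.
Delete trivial equation d = d.
Bind Y1 := op(op(d,X),d); substituting into the one remaining equation that mentions Y1 gives: op(g(5),op(op(d,X),d)) = A.
Decompose op/2: X = nil,  nil = nil.
Bind X := nil; substituting into the one remaining equation that mentions X gives: op(g(5),op(op(d,nil),d)) = A. Substituting into the earlier bindings gives V := op(d,nil), Y1 := op(op(d,nil),d).
Delete trivial equation nil = nil.
Bind A := op(g(5),op(op(d,nil),d)).
Applying the MGU to either side gives g(node(node(op(d,nil),d,op(op(d,nil),d)),op(nil,nil),op(g(5),op(op(d,nil),d)))).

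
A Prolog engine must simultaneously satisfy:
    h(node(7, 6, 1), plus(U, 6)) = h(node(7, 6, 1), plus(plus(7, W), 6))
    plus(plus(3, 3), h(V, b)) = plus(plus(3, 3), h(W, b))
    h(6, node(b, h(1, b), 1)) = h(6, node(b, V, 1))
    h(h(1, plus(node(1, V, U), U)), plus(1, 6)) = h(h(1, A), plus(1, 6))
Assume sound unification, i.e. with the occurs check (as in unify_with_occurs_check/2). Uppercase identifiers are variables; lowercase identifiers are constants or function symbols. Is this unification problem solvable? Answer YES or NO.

YES

Decompose h/2: node(7, 6, 1) = node(7, 6, 1),  plus(U, 6) = plus(plus(7, W), 6).
Delete trivial equation node(7, 6, 1) = node(7, 6, 1).
Decompose plus/2: U = plus(7, W),  6 = 6.
Bind U := plus(7, W); substituting into the one remaining equation that mentions U gives: h(h(1, plus(node(1, V, plus(7, W)), plus(7, W))), plus(1, 6)) = h(h(1, A), plus(1, 6)).
Delete trivial equation 6 = 6.
Decompose plus/2: plus(3, 3) = plus(3, 3),  h(V, b) = h(W, b).
Delete trivial equation plus(3, 3) = plus(3, 3).
Decompose h/2: V = W,  b = b.
Bind V := W; substituting into the 2 remaining equations that mention V gives: h(6, node(b, h(1, b), 1)) = h(6, node(b, W, 1)),  h(h(1, plus(node(1, W, plus(7, W)), plus(7, W))), plus(1, 6)) = h(h(1, A), plus(1, 6)).
Delete trivial equation b = b.
Decompose h/2: 6 = 6,  node(b, h(1, b), 1) = node(b, W, 1).
Delete trivial equation 6 = 6.
Decompose node/3: b = b,  h(1, b) = W,  1 = 1.
Delete trivial equation b = b.
Bind W := h(1, b); substituting into the one remaining equation that mentions W gives: h(h(1, plus(node(1, h(1, b), plus(7, h(1, b))), plus(7, h(1, b)))), plus(1, 6)) = h(h(1, A), plus(1, 6)). Substituting into the earlier bindings gives U := plus(7, h(1, b)), V := h(1, b).
Delete trivial equation 1 = 1.
Decompose h/2: h(1, plus(node(1, h(1, b), plus(7, h(1, b))), plus(7, h(1, b)))) = h(1, A),  plus(1, 6) = plus(1, 6).
Decompose h/2: 1 = 1,  plus(node(1, h(1, b), plus(7, h(1, b))), plus(7, h(1, b))) = A.
Delete trivial equation 1 = 1.
Bind A := plus(node(1, h(1, b), plus(7, h(1, b))), plus(7, h(1, b))); no other remaining equation mentions A.
Delete trivial equation plus(1, 6) = plus(1, 6).
No equations remain and no clash or occurs-check failure arose, so a unifier exists.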